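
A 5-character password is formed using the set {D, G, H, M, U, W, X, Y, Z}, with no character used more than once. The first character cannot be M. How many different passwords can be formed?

13440

The first character has 9−1 = 8 choices (anything except M).
The remaining 4 characters are filled from the other 8 symbols without repetition: 8 × 7 × 6 × 5 = 1680.
Total: 8 × 1680 = 13440.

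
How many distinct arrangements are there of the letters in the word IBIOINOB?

IBIOINOB has 8 letters with B appearing twice, I appearing 3 times, and O appearing twice.
Dividing 8! = 40320 by 3!·2!·2! = 24 for the repeated letters gives 1680.

1680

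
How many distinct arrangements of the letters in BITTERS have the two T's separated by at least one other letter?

There are 7!/(2!) = 2520 arrangements of BITTERS in total.
Arrangements with the T's together: treat TT as one letter, giving (6)! = 720.
Subtracting, 2520 − 720 = 1800 arrangements keep the T's apart.

1800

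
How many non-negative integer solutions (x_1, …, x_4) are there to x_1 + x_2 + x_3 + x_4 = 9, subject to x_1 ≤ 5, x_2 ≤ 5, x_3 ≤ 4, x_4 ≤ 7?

141

By stars and bars, unrestricted non-negative solutions to x_1+…+x_4 = 9 number C(9+3,3) = 220.
Subtract solutions that violate a single cap (substitute x_i' = x_i − (cap_i+1)): x_1 ≥ 6 gives C(6,3) = 20; x_2 ≥ 6 gives C(6,3) = 20; x_3 ≥ 5 gives C(7,3) = 35; x_4 ≥ 8 gives C(4,3) = 4. Together 79.
No two caps can be exceeded simultaneously, so the pair terms are all 0.
By inclusion–exclusion the count is 220 − 79 + 0 = 141.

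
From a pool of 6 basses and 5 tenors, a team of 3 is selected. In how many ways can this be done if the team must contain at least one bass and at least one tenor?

135

Unrestricted: C(11,3) = 165 ways to pick any 3 of the 11.
Subtract selections that omit an entire group: no basses → C(5,3) = 10; no tenors → C(6,3) = 20.
Both groups omitted at once is impossible, so 165 − 30 = 135.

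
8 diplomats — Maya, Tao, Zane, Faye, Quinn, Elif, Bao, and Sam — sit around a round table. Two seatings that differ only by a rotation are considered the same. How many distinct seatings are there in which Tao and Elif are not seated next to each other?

3600

All circular seatings of 8 people number (7)! = 5040.
Seatings with Tao beside Elif: treat them as a block with 2 internal orders, giving 2 × (6)! = 1440.
Subtracting, 5040 − 1440 = 3600.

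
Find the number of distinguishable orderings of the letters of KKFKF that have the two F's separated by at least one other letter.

6

There are 5!/(3!·2!) = 10 arrangements of KKFKF in total.
If the two F's are adjacent, glue them into one block, leaving 4 items to arrange: (4)!/(3!) = 4 ways.
Subtracting, 10 − 4 = 6 arrangements keep the F's apart.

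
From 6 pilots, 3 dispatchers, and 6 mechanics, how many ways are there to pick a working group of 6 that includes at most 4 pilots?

Split by how many pilots are chosen (0 through 4).
Sum: C(6,0)·C(9,6) + C(6,1)·C(9,5) + C(6,2)·C(9,4) + C(6,3)·C(9,3) + C(6,4)·C(9,2) = 84 + 756 + 1890 + 1680 + 540 = 4950.

4950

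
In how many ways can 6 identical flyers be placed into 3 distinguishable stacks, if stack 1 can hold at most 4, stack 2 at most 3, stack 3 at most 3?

Ignoring the caps, the number of non-negative solutions to x_1+…+x_3 = 6 is C(8,2) = 28.
Subtract solutions that violate a single cap (substitute x_i' = x_i − (cap_i+1)): x_1 ≥ 5 gives C(3,2) = 3; x_2 ≥ 4 gives C(4,2) = 6; x_3 ≥ 4 gives C(4,2) = 6. Together 15.
No two caps can be exceeded simultaneously, so the pair terms are all 0.
By inclusion–exclusion the count is 28 − 15 + 0 = 13.

13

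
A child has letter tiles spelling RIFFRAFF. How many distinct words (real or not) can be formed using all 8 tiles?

840

The 8 letters of RIFFRAFF have repeats: F appearing 4 times and R appearing twice.
So there are 8! / (4!·2!) = 840 distinguishable arrangements.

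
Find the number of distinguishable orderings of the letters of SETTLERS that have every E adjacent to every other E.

Treat the 2 copies of E as a single block. The multiset to arrange is then {EE, L, R, S, S, T, T}, 7 items in all.
That gives (7)!/(2!·2!) = 1260 arrangements.

1260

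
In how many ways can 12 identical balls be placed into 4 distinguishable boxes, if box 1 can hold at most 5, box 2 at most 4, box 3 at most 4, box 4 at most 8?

By stars and bars, unrestricted non-negative solutions to x_1+…+x_4 = 12 number C(12+3,3) = 455.
Subtract solutions that violate a single cap (substitute x_i' = x_i − (cap_i+1)): x_1 ≥ 6 gives C(9,3) = 84; x_2 ≥ 5 gives C(10,3) = 120; x_3 ≥ 5 gives C(10,3) = 120; x_4 ≥ 9 gives C(6,3) = 20. Together 344.
Add back pairs where two caps are both exceeded: 4 + 4 + 0 + 10 + 0 + 0 = 18.
By inclusion–exclusion the count is 455 − 344 + 18 = 129.

129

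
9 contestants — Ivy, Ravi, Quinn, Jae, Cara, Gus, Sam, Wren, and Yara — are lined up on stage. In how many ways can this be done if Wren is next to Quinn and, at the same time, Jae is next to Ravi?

20160

Treat {Wren,Quinn} as one block (2 orders) and {Jae,Ravi} as another (2 orders).
That leaves 7 units to arrange: 2 × 2 × 7! = 4 × 5040 = 20160.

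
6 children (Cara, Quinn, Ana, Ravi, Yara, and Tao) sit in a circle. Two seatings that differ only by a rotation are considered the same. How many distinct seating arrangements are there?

120

Seat Cara anywhere (absorbing the rotational symmetry), then permute the other 5: (5)! = 120.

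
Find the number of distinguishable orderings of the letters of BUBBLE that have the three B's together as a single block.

24

Treat the 3 copies of B as a single block. The multiset to arrange is then {BBB, E, L, U}, 4 items in all.
All 4 items are distinct, so there are (4)! = 24 arrangements.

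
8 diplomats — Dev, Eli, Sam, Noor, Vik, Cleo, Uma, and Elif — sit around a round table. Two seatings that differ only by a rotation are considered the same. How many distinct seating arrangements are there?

5040

Seat Dev anywhere (absorbing the rotational symmetry), then permute the other 7: (7)! = 5040.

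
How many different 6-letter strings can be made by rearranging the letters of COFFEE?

The 6 letters of COFFEE have repeats: E appearing twice and F appearing twice.
The number of distinct arrangements is 6!/(2!·2!) = 720/4 = 180.

180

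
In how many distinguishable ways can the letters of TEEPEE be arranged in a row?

30

TEEPEE has 6 letters with E appearing 4 times.
So there are 6! / (4!) = 30 distinguishable arrangements.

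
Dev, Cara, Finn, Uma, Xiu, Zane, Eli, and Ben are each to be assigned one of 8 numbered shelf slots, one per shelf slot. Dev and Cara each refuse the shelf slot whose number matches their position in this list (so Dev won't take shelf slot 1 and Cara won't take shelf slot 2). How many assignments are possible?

30960

Let Aᵢ (for i ∈ {1, 2}) be the placements that put person i in their forbidden shelf slot. Any j of these fix j positions, leaving (8−j)! ways to fill the rest, and there are C(2,j) ways to pick which j.
By inclusion–exclusion, the number of valid placements is Σ_{j=0}^{2} (−1)^j C(2,j)·(8−j)!.
Computing: 40320 − 10080 + 720 = 30960.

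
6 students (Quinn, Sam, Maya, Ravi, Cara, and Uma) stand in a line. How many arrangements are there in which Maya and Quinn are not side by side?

480

Of the 6! = 720 arrangements, those with Maya and Quinn adjacent number 2 × 5! = 240 (treat the pair as a block with 2 internal orders).
So 720 − 240 = 480 arrangements keep them apart.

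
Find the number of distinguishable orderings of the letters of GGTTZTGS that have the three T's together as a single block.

120

Treat the 3 copies of T as a single block. The multiset to arrange is then {TTT, G, G, G, S, Z}, 6 items in all.
That gives (6)!/(3!) = 120 arrangements.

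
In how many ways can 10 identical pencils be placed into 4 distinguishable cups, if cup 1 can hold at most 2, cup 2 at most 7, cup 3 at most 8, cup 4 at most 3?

Without the upper bounds there are C(13,3) = 286 ways to split 10 among 4 cups.
Subtract solutions that violate a single cap (substitute x_i' = x_i − (cap_i+1)): x_1 ≥ 3 gives C(10,3) = 120; x_2 ≥ 8 gives C(5,3) = 10; x_3 ≥ 9 gives C(4,3) = 4; x_4 ≥ 4 gives C(9,3) = 84. Together 218.
Add back pairs where two caps are both exceeded: 0 + 0 + 20 + 0 + 0 + 0 = 20.
By inclusion–exclusion the count is 286 − 218 + 20 = 88.

88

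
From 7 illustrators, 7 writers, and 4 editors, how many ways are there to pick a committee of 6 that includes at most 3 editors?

18473

Split by how many editors are chosen (0 through 3).
Sum: C(4,0)·C(14,6) + C(4,1)·C(14,5) + C(4,2)·C(14,4) + C(4,3)·C(14,3) = 3003 + 8008 + 6006 + 1456 = 18473.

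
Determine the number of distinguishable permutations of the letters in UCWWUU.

60

UCWWUU has 6 letters with U appearing 3 times and W appearing twice.
Dividing 6! = 720 by 3!·2! = 12 for the repeated letters gives 60.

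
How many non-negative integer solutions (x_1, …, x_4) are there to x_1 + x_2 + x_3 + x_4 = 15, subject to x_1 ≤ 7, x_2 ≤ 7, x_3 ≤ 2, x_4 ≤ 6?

84

Without the upper bounds there are C(18,3) = 816 ways to split 15 among 4 variables.
Subtract solutions that violate a single cap (substitute x_i' = x_i − (cap_i+1)): x_1 ≥ 8 gives C(10,3) = 120; x_2 ≥ 8 gives C(10,3) = 120; x_3 ≥ 3 gives C(15,3) = 455; x_4 ≥ 7 gives C(11,3) = 165. Together 860.
Add back pairs where two caps are both exceeded: 0 + 35 + 1 + 35 + 1 + 56 = 128.
By inclusion–exclusion the count is 816 − 860 + 128 = 84.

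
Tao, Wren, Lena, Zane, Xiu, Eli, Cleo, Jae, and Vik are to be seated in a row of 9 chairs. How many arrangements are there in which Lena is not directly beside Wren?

Of the 9! = 362880 arrangements, those with Lena and Wren adjacent number 2 × 8! = 80640 (treat the pair as a block with 2 internal orders).
Complementary counting: 362880 − 80640 = 282240.

282240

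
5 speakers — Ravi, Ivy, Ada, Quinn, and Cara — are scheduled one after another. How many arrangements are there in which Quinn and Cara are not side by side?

There are 5! = 120 arrangements in all. If Quinn and Cara are adjacent, merging them into one block gives 2·(4)! = 48 arrangements.
So 120 − 48 = 72 arrangements keep them apart.

72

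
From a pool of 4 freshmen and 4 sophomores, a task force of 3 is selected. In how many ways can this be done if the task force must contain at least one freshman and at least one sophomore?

48

With no constraint there are C(8,3) = 56 possible selections.
Subtract selections that omit an entire group: no freshmen → C(4,3) = 4; no sophomores → C(4,3) = 4.
Both groups omitted at once is impossible, so 56 − 8 = 48.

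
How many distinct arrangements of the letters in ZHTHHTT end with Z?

Fix Z in the last position and arrange the remaining 6 letters.
Those 6 letters have H appearing 3 times and T appearing 3 times, giving (6)!/(3!·3!) = 20.

20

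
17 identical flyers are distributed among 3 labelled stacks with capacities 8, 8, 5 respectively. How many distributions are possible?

By stars and bars, unrestricted non-negative solutions to x_1+…+x_3 = 17 number C(17+2,2) = 171.
Subtract solutions that violate a single cap (substitute x_i' = x_i − (cap_i+1)): x_1 ≥ 9 gives C(10,2) = 45; x_2 ≥ 9 gives C(10,2) = 45; x_3 ≥ 6 gives C(13,2) = 78. Together 168.
Add back pairs where two caps are both exceeded: 0 + 6 + 6 = 12.
By inclusion–exclusion the count is 171 − 168 + 12 = 15.

15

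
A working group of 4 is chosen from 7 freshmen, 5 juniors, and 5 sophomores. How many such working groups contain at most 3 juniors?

2375

Split by how many juniors are chosen (0 through 3).
Sum: C(5,0)·C(12,4) + C(5,1)·C(12,3) + C(5,2)·C(12,2) + C(5,3)·C(12,1) = 495 + 1100 + 660 + 120 = 2375.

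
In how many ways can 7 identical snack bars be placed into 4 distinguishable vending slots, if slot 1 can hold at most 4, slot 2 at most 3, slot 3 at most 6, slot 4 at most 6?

Ignoring the caps, the number of non-negative solutions to x_1+…+x_4 = 7 is C(10,3) = 120.
Subtract solutions that violate a single cap (substitute x_i' = x_i − (cap_i+1)): x_1 ≥ 5 gives C(5,3) = 10; x_2 ≥ 4 gives C(6,3) = 20; x_3 ≥ 7 gives C(3,3) = 1; x_4 ≥ 7 gives C(3,3) = 1. Together 32.
No two caps can be exceeded simultaneously, so the pair terms are all 0.
By inclusion–exclusion the count is 120 − 32 + 0 = 88.

88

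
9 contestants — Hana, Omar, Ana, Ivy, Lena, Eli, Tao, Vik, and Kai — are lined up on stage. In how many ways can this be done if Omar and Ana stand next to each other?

80640

Place the 7 others and the Omar-Ana pair as 8 objects in a line; the pair has 2 internal arrangements.
So the count is 2·(8)! = 80640.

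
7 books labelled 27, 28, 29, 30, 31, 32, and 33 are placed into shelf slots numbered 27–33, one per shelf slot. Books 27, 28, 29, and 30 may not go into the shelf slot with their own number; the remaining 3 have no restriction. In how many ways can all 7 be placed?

Let Aᵢ (for 27 ≤ i ≤ 30) be the placements that put book i in its forbidden shelf slot. Any j of these fix j positions, leaving (7−j)! ways to fill the rest, and there are C(4,j) ways to pick which j.
By inclusion–exclusion, the number of valid placements is Σ_{j=0}^{4} (−1)^j C(4,j)·(7−j)!.
Computing: 5040 − 2880 + 720 − 96 + 6 = 2790.

2790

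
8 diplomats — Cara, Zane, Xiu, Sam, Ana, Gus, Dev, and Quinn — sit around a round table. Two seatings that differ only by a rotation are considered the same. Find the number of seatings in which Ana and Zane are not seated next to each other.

3600

Without the restriction there are (7)! = 5040 seatings.
Those with Ana next to Zane: fuse the pair into one unit and seat 7 units around a circle — 2·(6)! = 1440.
Subtracting, 5040 − 1440 = 3600.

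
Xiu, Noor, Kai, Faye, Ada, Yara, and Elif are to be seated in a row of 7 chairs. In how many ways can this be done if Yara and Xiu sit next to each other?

1440

Place the 5 others and the Yara-Xiu pair as 6 objects in a line; the pair has 2 internal arrangements.
That gives 2 × 6! = 2 × 720 = 1440.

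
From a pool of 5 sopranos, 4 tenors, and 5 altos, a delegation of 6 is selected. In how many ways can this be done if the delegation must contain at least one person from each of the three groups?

Total 6-person selections from all 14: C(14,6) = 3003.
Selections missing a whole group: no sopranos → C(9,6) = 84; no tenors → C(10,6) = 210; no altos → C(9,6) = 84.
Add back selections omitting two groups (i.e. drawn from a single group): C(5,6) + C(4,6) + C(5,6) = 0.
By inclusion–exclusion: 3003 − 378 + 0 = 2625.

2625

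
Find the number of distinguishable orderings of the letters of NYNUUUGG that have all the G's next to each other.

420

Treat the 2 copies of G as a single block. The multiset to arrange is then {GG, N, N, U, U, U, Y}, 7 items in all.
That gives (7)!/(3!·2!) = 420 arrangements.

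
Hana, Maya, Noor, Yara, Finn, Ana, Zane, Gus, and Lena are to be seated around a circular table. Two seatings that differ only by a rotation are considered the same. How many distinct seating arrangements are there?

40320

Seat Hana anywhere (absorbing the rotational symmetry), then permute the other 8: (8)! = 40320.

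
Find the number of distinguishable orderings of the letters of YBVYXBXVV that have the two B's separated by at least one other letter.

5880

Total arrangements of YBVYXBXVV: 9!/(3!·2!·2!·2!) = 7560.
Arrangements with the B's together: treat BB as one letter, giving (8)!/(3!·2!·2!) = 1680.
Hence 7560 − 1680 = 5880.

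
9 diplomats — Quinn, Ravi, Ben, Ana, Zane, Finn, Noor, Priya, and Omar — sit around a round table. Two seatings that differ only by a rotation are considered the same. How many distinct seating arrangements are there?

Fix one person's seat to break rotational symmetry; the remaining 8 people can be arranged in (8)! = 40320 ways.

40320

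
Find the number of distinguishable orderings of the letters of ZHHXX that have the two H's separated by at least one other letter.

18

Total arrangements of ZHHXX: 5!/(2!·2!) = 30.
If the two H's are adjacent, glue them into one block, leaving 4 items to arrange: (4)!/(2!) = 12 ways.
Hence 30 − 12 = 18.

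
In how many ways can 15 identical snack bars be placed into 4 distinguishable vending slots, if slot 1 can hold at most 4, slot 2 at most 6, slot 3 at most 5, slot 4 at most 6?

Ignoring the caps, the number of non-negative solutions to x_1+…+x_4 = 15 is C(18,3) = 816.
Subtract solutions that violate a single cap (substitute x_i' = x_i − (cap_i+1)): x_1 ≥ 5 gives C(13,3) = 286; x_2 ≥ 7 gives C(11,3) = 165; x_3 ≥ 6 gives C(12,3) = 220; x_4 ≥ 7 gives C(11,3) = 165. Together 836.
Add back pairs where two caps are both exceeded: 20 + 35 + 20 + 10 + 4 + 10 = 99.
By inclusion–exclusion the count is 816 − 836 + 99 = 79.

79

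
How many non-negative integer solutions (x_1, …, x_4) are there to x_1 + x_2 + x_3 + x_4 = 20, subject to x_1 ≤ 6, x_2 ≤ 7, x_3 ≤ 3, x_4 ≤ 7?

20

Without the upper bounds there are C(23,3) = 1771 ways to split 20 among 4 variables.
Subtract solutions that violate a single cap (substitute x_i' = x_i − (cap_i+1)): x_1 ≥ 7 gives C(16,3) = 560; x_2 ≥ 8 gives C(15,3) = 455; x_3 ≥ 4 gives C(19,3) = 969; x_4 ≥ 8 gives C(15,3) = 455. Together 2439.
Add back pairs where two caps are both exceeded: 56 + 220 + 56 + 165 + 35 + 165 = 697.
Subtract triples: 4 + 0 + 4 + 1 = 9.
By inclusion–exclusion the count is 1771 − 2439 + 697 − 9 = 20.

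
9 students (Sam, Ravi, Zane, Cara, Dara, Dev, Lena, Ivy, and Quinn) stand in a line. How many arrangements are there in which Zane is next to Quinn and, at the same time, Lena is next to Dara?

Treat {Zane,Quinn} as one block (2 orders) and {Lena,Dara} as another (2 orders).
That leaves 7 units to arrange: 2 × 2 × 7! = 4 × 5040 = 20160.

20160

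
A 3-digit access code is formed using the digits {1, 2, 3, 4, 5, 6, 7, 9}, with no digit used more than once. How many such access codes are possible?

With no repetition, fill the 3 digits in order: 8 choices, then 7, down to 6.
That product is 8 × 7 × 6 = 336.

336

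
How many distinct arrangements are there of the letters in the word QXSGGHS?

1260

QXSGGHS has 7 letters with G appearing twice and S appearing twice.
The number of distinct arrangements is 7!/(2!·2!) = 5040/4 = 1260.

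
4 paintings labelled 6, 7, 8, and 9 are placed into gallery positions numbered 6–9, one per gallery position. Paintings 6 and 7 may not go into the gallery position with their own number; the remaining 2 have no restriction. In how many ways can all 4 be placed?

Let Aᵢ (for i ∈ {6, 7}) be the placements that put painting i in its forbidden gallery position. Any j of these fix j positions, leaving (4−j)! ways to fill the rest, and there are C(2,j) ways to pick which j.
By inclusion–exclusion, the number of valid placements is Σ_{j=0}^{2} (−1)^j C(2,j)·(4−j)!.
Computing: 24 − 12 + 2 = 14.

14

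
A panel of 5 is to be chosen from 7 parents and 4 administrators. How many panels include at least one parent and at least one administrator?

With no constraint there are C(11,5) = 462 possible selections.
Subtract selections that omit an entire group: no parents → C(4,5) = 0; no administrators → C(7,5) = 21.
Both groups omitted at once is impossible, so 462 − 21 = 441.

441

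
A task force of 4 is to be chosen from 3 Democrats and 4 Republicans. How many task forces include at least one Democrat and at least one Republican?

With no constraint there are C(7,4) = 35 possible selections.
Subtract selections that omit an entire group: no Democrats → C(4,4) = 1; no Republicans → C(3,4) = 0.
Both groups omitted at once is impossible, so 35 − 1 = 34.

34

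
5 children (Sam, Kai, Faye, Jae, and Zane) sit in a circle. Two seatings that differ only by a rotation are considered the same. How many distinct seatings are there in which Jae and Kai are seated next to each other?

Glue Jae and Kai into a block (2 internal orders). Seating 4 units around a circle gives (3)! arrangements.
So 2 × (3)! = 2 × 6 = 12.

12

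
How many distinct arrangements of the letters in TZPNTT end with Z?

20

With the last slot taken by Z, it remains to arrange the other 5 letters (TPNTT).
Those 5 letters have T appearing 3 times, giving (5)!/(3!) = 20.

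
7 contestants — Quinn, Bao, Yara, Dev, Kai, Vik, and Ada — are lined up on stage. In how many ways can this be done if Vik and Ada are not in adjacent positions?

There are 7! = 5040 arrangements in all. If Vik and Ada are adjacent, merging them into one block gives 2·(6)! = 1440 arrangements.
So 5040 − 1440 = 3600 arrangements keep them apart.

3600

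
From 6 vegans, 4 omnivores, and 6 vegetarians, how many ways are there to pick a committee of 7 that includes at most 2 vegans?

5160

Split by how many vegans are chosen (0 through 2).
Sum: C(6,0)·C(10,7) + C(6,1)·C(10,6) + C(6,2)·C(10,5) = 120 + 1260 + 3780 = 5160.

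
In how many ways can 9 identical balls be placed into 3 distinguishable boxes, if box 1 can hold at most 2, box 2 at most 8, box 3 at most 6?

Without the upper bounds there are C(11,2) = 55 ways to split 9 among 3 boxes.
Subtract solutions that violate a single cap (substitute x_i' = x_i − (cap_i+1)): x_1 ≥ 3 gives C(8,2) = 28; x_2 ≥ 9 gives C(2,2) = 1; x_3 ≥ 7 gives C(4,2) = 6. Together 35.
No two caps can be exceeded simultaneously, so the pair terms are all 0.
By inclusion–exclusion the count is 55 − 35 + 0 = 20.

20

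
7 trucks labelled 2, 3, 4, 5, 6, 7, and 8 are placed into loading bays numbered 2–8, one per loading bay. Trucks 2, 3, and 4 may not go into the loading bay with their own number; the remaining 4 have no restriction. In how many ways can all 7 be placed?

Let Aᵢ (for i ∈ {2, 3, 4}) be the placements that put truck i in its forbidden loading bay. Any j of these fix j positions, leaving (7−j)! ways to fill the rest, and there are C(3,j) ways to pick which j.
By inclusion–exclusion, the number of valid placements is Σ_{j=0}^{3} (−1)^j C(3,j)·(7−j)!.
Computing: 5040 − 2160 + 360 − 24 = 3216.

3216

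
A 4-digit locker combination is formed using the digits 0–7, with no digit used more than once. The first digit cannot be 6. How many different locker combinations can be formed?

1470

The first digit has 8−1 = 7 choices (anything except 6).
The remaining 3 digits are filled from the other 7 symbols without repetition: 7 × 6 × 5 = 210.
Total: 7 × 210 = 1470.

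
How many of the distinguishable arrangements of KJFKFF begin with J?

10

Fix J in the first position and arrange the remaining 5 letters.
Those 5 letters have F appearing 3 times and K appearing twice, giving (5)!/(3!·2!) = 10.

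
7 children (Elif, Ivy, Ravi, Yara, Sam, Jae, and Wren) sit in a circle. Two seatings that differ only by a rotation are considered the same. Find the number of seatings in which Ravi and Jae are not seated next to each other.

All circular seatings of 7 people number (6)! = 720.
Seatings with Ravi beside Jae: treat them as a block with 2 internal orders, giving 2 × (5)! = 240.
Subtracting, 720 − 240 = 480.

480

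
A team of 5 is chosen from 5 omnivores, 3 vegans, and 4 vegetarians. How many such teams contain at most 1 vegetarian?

Split by how many vegetarians are chosen (0 through 1).
Sum: C(4,0)·C(8,5) + C(4,1)·C(8,4) = 56 + 280 = 336.

336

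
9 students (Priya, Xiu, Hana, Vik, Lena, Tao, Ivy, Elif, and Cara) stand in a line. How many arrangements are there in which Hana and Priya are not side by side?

282240

There are 9! = 362880 arrangements in all. If Hana and Priya are adjacent, merging them into one block gives 2·(8)! = 80640 arrangements.
So 362880 − 80640 = 282240 arrangements keep them apart.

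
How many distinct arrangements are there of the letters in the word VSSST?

Letter multiplicities in VSSST: S×3, T×1, V×1.
Dividing 5! = 120 by 3! = 6 for the repeated letters gives 20.

20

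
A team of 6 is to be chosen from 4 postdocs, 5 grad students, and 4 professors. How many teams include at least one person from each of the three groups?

With no constraint there are C(13,6) = 1716 possible selections.
Subtract selections that omit an entire group: no postdocs → C(9,6) = 84; no grad students → C(8,6) = 28; no professors → C(9,6) = 84.
Add back selections omitting two groups (i.e. drawn from a single group): C(4,6) + C(5,6) + C(4,6) = 0.
By inclusion–exclusion: 1716 − 196 + 0 = 1520.

1520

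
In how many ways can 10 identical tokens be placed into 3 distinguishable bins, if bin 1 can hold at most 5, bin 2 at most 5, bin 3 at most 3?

10

Ignoring the caps, the number of non-negative solutions to x_1+…+x_3 = 10 is C(12,2) = 66.
Subtract solutions that violate a single cap (substitute x_i' = x_i − (cap_i+1)): x_1 ≥ 6 gives C(6,2) = 15; x_2 ≥ 6 gives C(6,2) = 15; x_3 ≥ 4 gives C(8,2) = 28. Together 58.
Add back pairs where two caps are both exceeded: 0 + 1 + 1 = 2.
By inclusion–exclusion the count is 66 − 58 + 2 = 10.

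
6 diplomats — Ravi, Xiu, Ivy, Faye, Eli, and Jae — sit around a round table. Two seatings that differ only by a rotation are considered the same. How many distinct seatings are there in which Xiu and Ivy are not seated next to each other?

72

Without the restriction there are (5)! = 120 seatings.
Seatings with Xiu beside Ivy: treat them as a block with 2 internal orders, giving 2 × (4)! = 48.
Subtracting, 120 − 48 = 72.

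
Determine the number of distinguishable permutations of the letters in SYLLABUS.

Letter multiplicities in SYLLABUS: A×1, B×1, L×2, S×2, U×1, Y×1.
So there are 8! / (2!·2!) = 10080 distinguishable arrangements.

10080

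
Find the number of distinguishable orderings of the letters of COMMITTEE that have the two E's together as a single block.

10080

Treat the 2 copies of E as a single block. The multiset to arrange is then {EE, C, I, M, M, O, T, T}, 8 items in all.
That gives (8)!/(2!·2!) = 10080 arrangements.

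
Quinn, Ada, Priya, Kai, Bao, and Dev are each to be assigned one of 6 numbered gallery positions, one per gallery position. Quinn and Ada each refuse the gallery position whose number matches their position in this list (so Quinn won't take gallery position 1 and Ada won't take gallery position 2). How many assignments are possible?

Let Aᵢ (for i ∈ {1, 2}) be the placements that put person i in their forbidden gallery position. Any j of these fix j positions, leaving (6−j)! ways to fill the rest, and there are C(2,j) ways to pick which j.
By inclusion–exclusion, the number of valid placements is Σ_{j=0}^{2} (−1)^j C(2,j)·(6−j)!.
Computing: 720 − 240 + 24 = 504.

504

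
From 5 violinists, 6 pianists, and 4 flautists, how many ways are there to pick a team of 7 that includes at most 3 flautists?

Split by how many flautists are chosen (0 through 3).
Sum: C(4,0)·C(11,7) + C(4,1)·C(11,6) + C(4,2)·C(11,5) + C(4,3)·C(11,4) = 330 + 1848 + 2772 + 1320 = 6270.

6270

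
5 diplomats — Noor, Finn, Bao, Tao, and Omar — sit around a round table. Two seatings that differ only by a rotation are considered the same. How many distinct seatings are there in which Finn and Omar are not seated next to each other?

All circular seatings of 5 people number (4)! = 24.
Those with Finn next to Omar: fuse the pair into one unit and seat 4 units around a circle — 2·(3)! = 12.
Subtracting, 24 − 12 = 12.

12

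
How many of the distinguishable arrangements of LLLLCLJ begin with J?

Fix J in the first position and arrange the remaining 6 letters.
Those 6 letters have L appearing 5 times, giving (6)!/(5!) = 6.

6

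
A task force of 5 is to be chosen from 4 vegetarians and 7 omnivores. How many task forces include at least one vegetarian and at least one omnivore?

With no constraint there are C(11,5) = 462 possible selections.
Selections missing a whole group: no vegetarians → C(7,5) = 21; no omnivores → C(4,5) = 0.
Both groups omitted at once is impossible, so 462 − 21 = 441.

441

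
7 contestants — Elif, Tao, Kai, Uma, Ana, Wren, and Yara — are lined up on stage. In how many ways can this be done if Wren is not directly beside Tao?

3600

Of the 7! = 5040 arrangements, those with Wren and Tao adjacent number 2 × 6! = 1440 (treat the pair as a block with 2 internal orders).
So 5040 − 1440 = 3600 arrangements keep them apart.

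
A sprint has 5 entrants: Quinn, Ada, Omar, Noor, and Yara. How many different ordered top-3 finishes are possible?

This is an ordered selection of 3 from 5: P(5,3).
That gives 5 × 4 × 3 = 60.

60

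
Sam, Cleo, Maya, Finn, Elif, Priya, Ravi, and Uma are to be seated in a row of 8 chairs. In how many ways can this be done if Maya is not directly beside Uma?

Of the 8! = 40320 arrangements, those with Maya and Uma adjacent number 2 × 7! = 10080 (treat the pair as a block with 2 internal orders).
Complementary counting: 40320 − 10080 = 30240.

30240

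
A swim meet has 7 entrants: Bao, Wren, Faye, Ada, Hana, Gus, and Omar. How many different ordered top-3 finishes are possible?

There are 7 choices for 1st place, 6 for 2nd, and 5 for 3rd.
That gives 7 × 6 × 5 = 210.

210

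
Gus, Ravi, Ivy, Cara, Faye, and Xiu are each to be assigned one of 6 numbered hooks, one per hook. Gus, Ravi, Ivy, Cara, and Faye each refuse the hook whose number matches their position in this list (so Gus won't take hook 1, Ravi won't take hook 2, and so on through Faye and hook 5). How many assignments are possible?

Let Aᵢ (for 1 ≤ i ≤ 5) be the placements that put person i in their forbidden hook. Any j of these fix j positions, leaving (6−j)! ways to fill the rest, and there are C(5,j) ways to pick which j.
By inclusion–exclusion, the number of valid placements is Σ_{j=0}^{5} (−1)^j C(5,j)·(6−j)!.
Computing: 720 − 600 + 240 − 60 + 10 − 1 = 309.

309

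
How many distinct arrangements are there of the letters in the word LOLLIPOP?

1680

LOLLIPOP has 8 letters with L appearing 3 times, O appearing twice, and P appearing twice.
The number of distinct arrangements is 8!/(3!·2!·2!) = 40320/24 = 1680.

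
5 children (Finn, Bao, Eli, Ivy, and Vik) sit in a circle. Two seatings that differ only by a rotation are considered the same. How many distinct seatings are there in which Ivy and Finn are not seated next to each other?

All circular seatings of 5 people number (4)! = 24.
Seatings with Ivy beside Finn: treat them as a block with 2 internal orders, giving 2 × (3)! = 12.
Subtracting, 24 − 12 = 12.

12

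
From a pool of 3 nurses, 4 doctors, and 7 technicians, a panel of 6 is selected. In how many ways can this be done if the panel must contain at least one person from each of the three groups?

Unrestricted: C(14,6) = 3003 ways to pick any 6 of the 14.
Subtract selections that omit an entire group: no nurses → C(11,6) = 462; no doctors → C(10,6) = 210; no technicians → C(7,6) = 7.
Add back selections omitting two groups (i.e. drawn from a single group): C(3,6) + C(4,6) + C(7,6) = 7.
By inclusion–exclusion: 3003 − 679 + 7 = 2331.

2331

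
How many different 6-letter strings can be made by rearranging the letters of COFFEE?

The 6 letters of COFFEE have repeats: E appearing twice and F appearing twice.
Dividing 6! = 720 by 2!·2! = 4 for the repeated letters gives 180.

180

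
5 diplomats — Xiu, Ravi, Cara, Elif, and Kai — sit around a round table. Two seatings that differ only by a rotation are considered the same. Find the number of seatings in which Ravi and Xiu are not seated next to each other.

All circular seatings of 5 people number (4)! = 24.
Those with Ravi next to Xiu: fuse the pair into one unit and seat 4 units around a circle — 2·(3)! = 12.
Subtracting, 24 − 12 = 12.

12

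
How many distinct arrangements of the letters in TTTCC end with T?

6

With the last slot taken by T, it remains to arrange the other 4 letters (TTCC).
Those 4 letters have C appearing twice and T appearing twice, giving (4)!/(2!·2!) = 6.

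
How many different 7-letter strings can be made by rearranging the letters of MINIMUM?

The 7 letters of MINIMUM have repeats: I appearing twice and M appearing 3 times.
Dividing 7! = 5040 by 3!·2! = 12 for the repeated letters gives 420.

420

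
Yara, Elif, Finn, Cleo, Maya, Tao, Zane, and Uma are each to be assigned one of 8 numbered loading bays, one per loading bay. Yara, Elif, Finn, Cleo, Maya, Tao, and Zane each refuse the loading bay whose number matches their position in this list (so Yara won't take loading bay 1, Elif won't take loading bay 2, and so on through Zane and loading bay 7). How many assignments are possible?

Let Aᵢ (for 1 ≤ i ≤ 7) be the placements that put person i in their forbidden loading bay. Any j of these fix j positions, leaving (8−j)! ways to fill the rest, and there are C(7,j) ways to pick which j.
By inclusion–exclusion, the number of valid placements is Σ_{j=0}^{7} (−1)^j C(7,j)·(8−j)!.
Computing: 40320 − 35280 + 15120 − 4200 + 840 − 126 + 14 − 1 = 16687.

16687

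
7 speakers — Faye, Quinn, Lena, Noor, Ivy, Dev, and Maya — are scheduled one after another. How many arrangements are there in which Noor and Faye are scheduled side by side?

1440

Place the 5 others and the Noor-Faye pair as 6 objects in a line; the pair has 2 internal arrangements.
So the count is 2·(6)! = 1440.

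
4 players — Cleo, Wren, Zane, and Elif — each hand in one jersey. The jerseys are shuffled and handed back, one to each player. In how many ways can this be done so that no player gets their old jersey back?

9

Count assignments avoiding every fixed point. For any j of the 4 players fixed to their old jersey, the other 4−j can be arranged in (4−j)! ways.
By inclusion–exclusion this is Σ_{j=0}^{4} (−1)^j C(4,j)·(4−j)!.
Computing: 24 − 24 + 12 − 4 + 1 = 9.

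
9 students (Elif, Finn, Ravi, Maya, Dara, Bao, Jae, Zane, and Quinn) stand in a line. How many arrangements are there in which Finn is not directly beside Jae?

282240

There are 9! = 362880 arrangements in all. If Finn and Jae are adjacent, merging them into one block gives 2·(8)! = 80640 arrangements.
So 362880 − 80640 = 282240 arrangements keep them apart.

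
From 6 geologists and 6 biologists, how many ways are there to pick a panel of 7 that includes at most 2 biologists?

96

Split by how many biologists are chosen (0 through 2).
Sum: C(6,0)·C(6,7) + C(6,1)·C(6,6) + C(6,2)·C(6,5) = 0 + 6 + 90 = 96.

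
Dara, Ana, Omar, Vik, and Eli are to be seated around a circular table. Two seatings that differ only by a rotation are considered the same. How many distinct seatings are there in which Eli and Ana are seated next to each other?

12

Glue Eli and Ana into a block (2 internal orders). Seating 4 units around a circle gives (3)! arrangements.
So 2 × (3)! = 2 × 6 = 12.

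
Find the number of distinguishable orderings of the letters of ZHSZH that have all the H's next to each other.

Treat the 2 copies of H as a single block. The multiset to arrange is then {HH, S, Z, Z}, 4 items in all.
That gives (4)!/(2!) = 12 arrangements.

12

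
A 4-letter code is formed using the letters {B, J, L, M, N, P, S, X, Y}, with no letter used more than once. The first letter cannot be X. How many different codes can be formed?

2688

The first letter has 9−1 = 8 choices (anything except X).
The remaining 3 letters are filled from the other 8 symbols without repetition: 8 × 7 × 6 = 336.
Total: 8 × 336 = 2688.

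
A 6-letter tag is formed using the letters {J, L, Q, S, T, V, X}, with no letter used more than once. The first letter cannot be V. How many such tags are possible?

The first letter has 7−1 = 6 choices (anything except V).
The remaining 5 letters are filled from the other 6 symbols without repetition: 6 × 5 × 4 × 3 × 2 = 720.
Total: 6 × 720 = 4320.

4320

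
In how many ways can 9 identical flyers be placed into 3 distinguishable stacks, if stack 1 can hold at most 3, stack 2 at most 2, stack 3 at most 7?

By stars and bars, unrestricted non-negative solutions to x_1+…+x_3 = 9 number C(9+2,2) = 55.
Subtract solutions that violate a single cap (substitute x_i' = x_i − (cap_i+1)): x_1 ≥ 4 gives C(7,2) = 21; x_2 ≥ 3 gives C(8,2) = 28; x_3 ≥ 8 gives C(3,2) = 3. Together 52.
Add back pairs where two caps are both exceeded: 6 + 0 + 0 = 6.
By inclusion–exclusion the count is 55 − 52 + 6 = 9.

9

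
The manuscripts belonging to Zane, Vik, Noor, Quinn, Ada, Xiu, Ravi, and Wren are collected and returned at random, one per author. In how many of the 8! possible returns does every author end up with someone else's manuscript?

Let Aᵢ be the assignments in which author i gets their own manuscript. We want the size of the complement of A₁∪…∪A_8.
By inclusion–exclusion this is Σ_{j=0}^{8} (−1)^j C(8,j)·(8−j)!.
Computing: 40320 − 40320 + 20160 − 6720 + 1680 − 336 + 56 − 8 + 1 = 14833.

14833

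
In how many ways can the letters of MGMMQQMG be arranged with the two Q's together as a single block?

105

Treat the 2 copies of Q as a single block. The multiset to arrange is then {QQ, G, G, M, M, M, M}, 7 items in all.
That gives (7)!/(4!·2!) = 105 arrangements.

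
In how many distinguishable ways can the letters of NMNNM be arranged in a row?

The 5 letters of NMNNM have repeats: M appearing twice and N appearing 3 times.
So there are 5! / (3!·2!) = 10 distinguishable arrangements.

10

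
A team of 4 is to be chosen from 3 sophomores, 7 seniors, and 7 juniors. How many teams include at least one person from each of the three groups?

Unrestricted: C(17,4) = 2380 ways to pick any 4 of the 17.
Subtract selections that omit an entire group: no sophomores → C(14,4) = 1001; no seniors → C(10,4) = 210; no juniors → C(10,4) = 210.
Add back selections omitting two groups (i.e. drawn from a single group): C(3,4) + C(7,4) + C(7,4) = 70.
By inclusion–exclusion: 2380 − 1421 + 70 = 1029.

1029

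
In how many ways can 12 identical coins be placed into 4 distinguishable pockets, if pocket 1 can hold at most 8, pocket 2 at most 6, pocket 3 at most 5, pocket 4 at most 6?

239

Ignoring the caps, the number of non-negative solutions to x_1+…+x_4 = 12 is C(15,3) = 455.
Subtract solutions that violate a single cap (substitute x_i' = x_i − (cap_i+1)): x_1 ≥ 9 gives C(6,3) = 20; x_2 ≥ 7 gives C(8,3) = 56; x_3 ≥ 6 gives C(9,3) = 84; x_4 ≥ 7 gives C(8,3) = 56. Together 216.
No two caps can be exceeded simultaneously, so the pair terms are all 0.
By inclusion–exclusion the count is 455 − 216 + 0 = 239.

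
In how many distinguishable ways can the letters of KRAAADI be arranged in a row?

KRAAADI has 7 letters with A appearing 3 times.
The number of distinct arrangements is 7!/(3!) = 5040/6 = 840.

840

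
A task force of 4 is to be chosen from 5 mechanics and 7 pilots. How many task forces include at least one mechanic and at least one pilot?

455

With no constraint there are C(12,4) = 495 possible selections.
Subtract selections that omit an entire group: no mechanics → C(7,4) = 35; no pilots → C(5,4) = 5.
Both groups omitted at once is impossible, so 495 − 40 = 455.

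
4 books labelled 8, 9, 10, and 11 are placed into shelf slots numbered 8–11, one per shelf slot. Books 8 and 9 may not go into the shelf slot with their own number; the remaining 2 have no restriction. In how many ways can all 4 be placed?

Let Aᵢ (for i ∈ {8, 9}) be the placements that put book i in its forbidden shelf slot. Any j of these fix j positions, leaving (4−j)! ways to fill the rest, and there are C(2,j) ways to pick which j.
By inclusion–exclusion, the number of valid placements is Σ_{j=0}^{2} (−1)^j C(2,j)·(4−j)!.
Computing: 24 − 12 + 2 = 14.

14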